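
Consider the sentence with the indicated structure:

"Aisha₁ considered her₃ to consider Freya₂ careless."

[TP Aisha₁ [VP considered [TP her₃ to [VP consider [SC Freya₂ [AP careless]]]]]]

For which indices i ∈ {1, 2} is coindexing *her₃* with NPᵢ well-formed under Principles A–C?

none

*her* is a pronoun, so Principle B applies: it must be free in its binding domain.
Binding domain of *her₃*: the matrix TP, whose subject is Aisha₁.
*Aisha₁* c-commands the pronoun within its binding domain → coindexation would violate Principle B.
*Freya₂*: the pronoun c-commands this R-expression → coindexation would violate Principle C on *Freya₂*.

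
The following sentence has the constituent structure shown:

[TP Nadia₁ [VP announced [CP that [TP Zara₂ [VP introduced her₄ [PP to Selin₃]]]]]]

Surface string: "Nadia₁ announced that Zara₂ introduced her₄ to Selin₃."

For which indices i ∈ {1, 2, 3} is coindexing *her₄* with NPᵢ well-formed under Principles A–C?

*her* is a pronoun, so Principle B applies: it must be free in its binding domain.
Binding domain of *her₄*: the embedded TP, whose subject is Zara₂.
*Nadia₁* c-commands the pronoun but from outside its binding domain, and is not c-commanded by it → coindexation permitted.
*Zara₂* c-commands the pronoun within its binding domain → coindexation would violate Principle B.
*Selin₃*: the pronoun c-commands this R-expression → coindexation would violate Principle C on *Selin₃*.

{1}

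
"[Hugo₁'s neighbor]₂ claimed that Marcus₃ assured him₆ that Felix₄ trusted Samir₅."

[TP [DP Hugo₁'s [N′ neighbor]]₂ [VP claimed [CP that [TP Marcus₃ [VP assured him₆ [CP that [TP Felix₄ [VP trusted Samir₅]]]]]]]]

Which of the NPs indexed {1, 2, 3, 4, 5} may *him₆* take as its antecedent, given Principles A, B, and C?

*him* is a pronoun, so Principle B applies: it must be free in its binding domain.
Binding domain of *him₆*: the embedded TP, whose subject is Marcus₃.
*Hugo₁* and the pronoun do not c-command one another → neither Principle B nor Principle C is at stake; coindexation permitted.
*[Hugo₁'s neighbor]₂* c-commands the pronoun but from outside its binding domain, and is not c-commanded by it → coindexation permitted.
*Marcus₃* c-commands the pronoun within its binding domain → coindexation would violate Principle B.
*Felix₄*: the pronoun c-commands this R-expression → coindexation would violate Principle C on *Felix₄*.
*Samir₅*: the pronoun c-commands this R-expression → coindexation would violate Principle C on *Samir₅*.

{1, 2}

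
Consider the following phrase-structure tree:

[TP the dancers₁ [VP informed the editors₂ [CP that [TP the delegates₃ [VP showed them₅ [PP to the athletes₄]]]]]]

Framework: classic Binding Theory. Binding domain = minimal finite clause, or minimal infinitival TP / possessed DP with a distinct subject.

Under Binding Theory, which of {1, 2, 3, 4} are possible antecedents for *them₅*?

*them* is a pronoun, so Principle B applies: it must be free in its binding domain.
Binding domain of *them₅*: the embedded TP, whose subject is the delegates₃.
*the dancers₁* c-commands the pronoun but from outside its binding domain, and is not c-commanded by it → coindexation permitted.
*the editors₂* c-commands the pronoun but from outside its binding domain, and is not c-commanded by it → coindexation permitted.
*the delegates₃* c-commands the pronoun within its binding domain → coindexation would violate Principle B.
*the athletes₄*: the pronoun c-commands this R-expression → coindexation would violate Principle C on *the athletes₄*.

{1, 2}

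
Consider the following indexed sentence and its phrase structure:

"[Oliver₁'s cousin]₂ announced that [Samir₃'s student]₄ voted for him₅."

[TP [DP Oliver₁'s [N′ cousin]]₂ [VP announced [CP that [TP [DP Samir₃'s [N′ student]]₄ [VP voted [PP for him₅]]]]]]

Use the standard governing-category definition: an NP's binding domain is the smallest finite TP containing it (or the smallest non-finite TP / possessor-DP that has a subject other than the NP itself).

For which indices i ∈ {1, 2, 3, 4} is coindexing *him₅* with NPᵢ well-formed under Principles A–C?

{1, 2, 3}

*him* is a pronoun, so Principle B applies: it must be free in its binding domain.
Binding domain of *him₅*: the embedded TP, whose subject is [Samir₃'s student]₄.
*Oliver₁* and the pronoun do not c-command one another → neither Principle B nor Principle C is at stake; coindexation permitted.
*[Oliver₁'s cousin]₂* c-commands the pronoun but from outside its binding domain, and is not c-commanded by it → coindexation permitted.
*Samir₃* and the pronoun do not c-command one another → neither Principle B nor Principle C is at stake; coindexation permitted.
*[Samir₃'s student]₄* c-commands the pronoun within its binding domain → coindexation would violate Principle B.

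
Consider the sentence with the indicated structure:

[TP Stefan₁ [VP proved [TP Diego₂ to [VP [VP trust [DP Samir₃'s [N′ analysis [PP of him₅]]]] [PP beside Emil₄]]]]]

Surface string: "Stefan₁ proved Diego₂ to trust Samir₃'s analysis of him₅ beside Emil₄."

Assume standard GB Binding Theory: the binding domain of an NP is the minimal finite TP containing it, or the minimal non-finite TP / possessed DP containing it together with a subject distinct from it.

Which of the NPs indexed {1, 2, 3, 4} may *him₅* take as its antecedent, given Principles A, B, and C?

{1, 2, 4}

*him* is a pronoun, so Principle B applies: it must be free in its binding domain.
Binding domain of *him₅*: the possessed DP, whose subject is Samir₃.
*Stefan₁* c-commands the pronoun but from outside its binding domain, and is not c-commanded by it → coindexation permitted.
*Diego₂* c-commands the pronoun but from outside its binding domain, and is not c-commanded by it → coindexation permitted.
*Samir₃* c-commands the pronoun within its binding domain → coindexation would violate Principle B.
*Emil₄* and the pronoun do not c-command one another → neither Principle B nor Principle C is at stake; coindexation permitted.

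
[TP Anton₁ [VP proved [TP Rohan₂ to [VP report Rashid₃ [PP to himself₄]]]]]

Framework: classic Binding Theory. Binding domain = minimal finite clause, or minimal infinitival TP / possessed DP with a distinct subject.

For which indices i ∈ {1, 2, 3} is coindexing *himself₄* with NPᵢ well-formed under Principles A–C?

*himself* is an anaphor, so Principle A applies: it must be bound in its binding domain.
Binding domain of *himself₄*: the embedded TP, whose subject is Rohan₂.
*Anton₁* c-commands the anaphor but is outside its binding domain → cannot satisfy Principle A.
*Rohan₂* c-commands the anaphor within its binding domain → licit binder.
*Rashid₃* c-commands the anaphor within its binding domain → licit binder.

{2, 3}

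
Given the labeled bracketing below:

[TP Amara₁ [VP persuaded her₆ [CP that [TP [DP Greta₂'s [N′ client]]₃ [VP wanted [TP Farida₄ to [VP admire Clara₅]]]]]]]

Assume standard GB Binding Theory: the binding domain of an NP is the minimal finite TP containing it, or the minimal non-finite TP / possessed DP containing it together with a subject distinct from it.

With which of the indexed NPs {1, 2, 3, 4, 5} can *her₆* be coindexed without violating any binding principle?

*her* is a pronoun, so Principle B applies: it must be free in its binding domain.
Binding domain of *her₆*: the matrix TP, whose subject is Amara₁.
*Amara₁* c-commands the pronoun within its binding domain → coindexation would violate Principle B.
*Greta₂*: the pronoun c-commands this R-expression → coindexation would violate Principle C on *Greta₂*.
*[Greta₂'s client]₃*: the pronoun c-commands this R-expression → coindexation would violate Principle C on *[Greta₂'s client]₃*.
*Farida₄*: the pronoun c-commands this R-expression → coindexation would violate Principle C on *Farida₄*.
*Clara₅*: the pronoun c-commands this R-expression → coindexation would violate Principle C on *Clara₅*.

none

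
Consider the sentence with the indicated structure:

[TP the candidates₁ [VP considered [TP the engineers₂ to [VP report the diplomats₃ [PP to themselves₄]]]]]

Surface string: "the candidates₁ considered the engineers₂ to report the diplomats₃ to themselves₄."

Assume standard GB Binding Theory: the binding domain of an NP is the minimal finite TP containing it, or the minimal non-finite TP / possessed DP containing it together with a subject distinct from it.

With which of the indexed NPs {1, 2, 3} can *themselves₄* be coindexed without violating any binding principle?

{2, 3}

*themselves* is an anaphor, so Principle A applies: it must be bound in its binding domain.
Binding domain of *themselves₄*: the embedded TP, whose subject is the engineers₂.
*the candidates₁* c-commands the anaphor but is outside its binding domain → cannot satisfy Principle A.
*the engineers₂* c-commands the anaphor within its binding domain → licit binder.
*the diplomats₃* c-commands the anaphor within its binding domain → licit binder.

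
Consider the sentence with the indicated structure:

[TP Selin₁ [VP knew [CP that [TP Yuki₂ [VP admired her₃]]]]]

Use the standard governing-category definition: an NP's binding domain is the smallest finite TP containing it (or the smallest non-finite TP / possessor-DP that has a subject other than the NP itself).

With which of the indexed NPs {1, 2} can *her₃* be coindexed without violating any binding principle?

{1}

*her* is a pronoun, so Principle B applies: it must be free in its binding domain.
Binding domain of *her₃*: the embedded TP, whose subject is Yuki₂.
*Selin₁* c-commands the pronoun but from outside its binding domain, and is not c-commanded by it → coindexation permitted.
*Yuki₂* c-commands the pronoun within its binding domain → coindexation would violate Principle B.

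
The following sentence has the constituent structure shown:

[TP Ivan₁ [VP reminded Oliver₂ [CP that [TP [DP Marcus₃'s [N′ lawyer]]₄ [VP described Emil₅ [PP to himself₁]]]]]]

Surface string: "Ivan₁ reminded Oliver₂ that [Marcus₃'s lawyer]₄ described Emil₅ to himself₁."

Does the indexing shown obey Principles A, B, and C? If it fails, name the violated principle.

Principle A

The two coindexed NPs are *Ivan₁* and *himself₁*.
*himself₁* is an anaphor. Principle A requires it to be bound within its binding domain — the embedded TP, whose subject is [Marcus₃'s lawyer]₄.
Within that domain it is c-commanded by *[Marcus₃'s lawyer]₄*, *Emil₅*, none of which share its index.
*Ivan₁* does c-command the anaphor, but from outside its binding domain.
The anaphor is unbound in its domain → Principle A violation.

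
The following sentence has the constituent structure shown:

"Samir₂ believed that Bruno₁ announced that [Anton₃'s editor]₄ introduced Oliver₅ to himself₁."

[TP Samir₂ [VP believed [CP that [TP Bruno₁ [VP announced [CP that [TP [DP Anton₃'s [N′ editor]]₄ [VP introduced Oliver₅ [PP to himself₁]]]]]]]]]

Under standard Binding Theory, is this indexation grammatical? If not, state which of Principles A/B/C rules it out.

The two coindexed NPs are *Bruno₁* and *himself₁*.
*himself₁* is an anaphor. Principle A requires it to be bound within its binding domain — the embedded TP, whose subject is [Anton₃'s editor]₄.
Within that domain it is c-commanded by *[Anton₃'s editor]₄*, *Oliver₅*, none of which share its index.
*Bruno₁* does c-command the anaphor, but from outside its binding domain.
The anaphor is unbound in its domain → Principle A violation.

Principle A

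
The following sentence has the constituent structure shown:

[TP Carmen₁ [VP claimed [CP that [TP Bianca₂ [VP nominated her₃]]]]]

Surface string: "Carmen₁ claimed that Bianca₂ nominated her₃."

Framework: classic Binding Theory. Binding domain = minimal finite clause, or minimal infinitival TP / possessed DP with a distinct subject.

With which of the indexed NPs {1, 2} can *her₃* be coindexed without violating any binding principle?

*her* is a pronoun, so Principle B applies: it must be free in its binding domain.
Binding domain of *her₃*: the embedded TP, whose subject is Bianca₂.
*Carmen₁* c-commands the pronoun but from outside its binding domain, and is not c-commanded by it → coindexation permitted.
*Bianca₂* c-commands the pronoun within its binding domain → coindexation would violate Principle B.

{1}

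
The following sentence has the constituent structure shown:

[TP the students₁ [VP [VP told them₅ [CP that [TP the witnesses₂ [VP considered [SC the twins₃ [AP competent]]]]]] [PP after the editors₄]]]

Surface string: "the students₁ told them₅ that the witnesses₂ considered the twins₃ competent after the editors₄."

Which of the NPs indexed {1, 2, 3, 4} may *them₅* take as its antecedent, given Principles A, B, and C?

*them* is a pronoun, so Principle B applies: it must be free in its binding domain.
Binding domain of *them₅*: the matrix TP, whose subject is the students₁.
*the students₁* c-commands the pronoun within its binding domain → coindexation would violate Principle B.
*the witnesses₂*: the pronoun c-commands this R-expression → coindexation would violate Principle C on *the witnesses₂*.
*the twins₃*: the pronoun c-commands this R-expression → coindexation would violate Principle C on *the twins₃*.
*the editors₄* and the pronoun do not c-command one another → neither Principle B nor Principle C is at stake; coindexation permitted.

{4}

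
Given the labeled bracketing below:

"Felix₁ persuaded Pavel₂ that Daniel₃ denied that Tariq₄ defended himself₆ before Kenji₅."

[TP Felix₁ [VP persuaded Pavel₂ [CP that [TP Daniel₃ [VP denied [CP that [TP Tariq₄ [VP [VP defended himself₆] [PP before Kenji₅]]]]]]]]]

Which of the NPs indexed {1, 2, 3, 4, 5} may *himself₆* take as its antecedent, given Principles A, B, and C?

*himself* is an anaphor, so Principle A applies: it must be bound in its binding domain.
Binding domain of *himself₆*: the embedded TP, whose subject is Tariq₄.
*Felix₁* c-commands the anaphor but is outside its binding domain → cannot satisfy Principle A.
*Pavel₂* c-commands the anaphor but is outside its binding domain → cannot satisfy Principle A.
*Daniel₃* c-commands the anaphor but is outside its binding domain → cannot satisfy Principle A.
*Tariq₄* c-commands the anaphor within its binding domain → licit binder.
*Kenji₅* does not c-command the anaphor → cannot bind it.

{4}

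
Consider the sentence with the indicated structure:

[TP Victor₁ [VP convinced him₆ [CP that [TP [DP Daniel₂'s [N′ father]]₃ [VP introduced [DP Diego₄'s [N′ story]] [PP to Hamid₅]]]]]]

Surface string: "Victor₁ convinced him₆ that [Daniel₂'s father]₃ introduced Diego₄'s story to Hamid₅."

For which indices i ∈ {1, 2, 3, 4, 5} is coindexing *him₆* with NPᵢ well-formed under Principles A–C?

none

*him* is a pronoun, so Principle B applies: it must be free in its binding domain.
Binding domain of *him₆*: the matrix TP, whose subject is Victor₁.
*Victor₁* c-commands the pronoun within its binding domain → coindexation would violate Principle B.
*Daniel₂*: the pronoun c-commands this R-expression → coindexation would violate Principle C on *Daniel₂*.
*[Daniel₂'s father]₃*: the pronoun c-commands this R-expression → coindexation would violate Principle C on *[Daniel₂'s father]₃*.
*Diego₄*: the pronoun c-commands this R-expression → coindexation would violate Principle C on *Diego₄*.
*Hamid₅*: the pronoun c-commands this R-expression → coindexation would violate Principle C on *Hamid₅*.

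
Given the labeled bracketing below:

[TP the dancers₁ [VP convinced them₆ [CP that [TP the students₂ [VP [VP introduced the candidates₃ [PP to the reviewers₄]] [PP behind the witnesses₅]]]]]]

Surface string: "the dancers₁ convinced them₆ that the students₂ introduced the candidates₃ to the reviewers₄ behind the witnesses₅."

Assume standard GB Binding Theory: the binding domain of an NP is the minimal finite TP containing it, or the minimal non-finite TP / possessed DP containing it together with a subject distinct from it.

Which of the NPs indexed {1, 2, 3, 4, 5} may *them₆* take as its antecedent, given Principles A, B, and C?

none

*them* is a pronoun, so Principle B applies: it must be free in its binding domain.
Binding domain of *them₆*: the matrix TP, whose subject is the dancers₁.
*the dancers₁* c-commands the pronoun within its binding domain → coindexation would violate Principle B.
*the students₂*: the pronoun c-commands this R-expression → coindexation would violate Principle C on *the students₂*.
*the candidates₃*: the pronoun c-commands this R-expression → coindexation would violate Principle C on *the candidates₃*.
*the reviewers₄*: the pronoun c-commands this R-expression → coindexation would violate Principle C on *the reviewers₄*.
*the witnesses₅*: the pronoun c-commands this R-expression → coindexation would violate Principle C on *the witnesses₅*.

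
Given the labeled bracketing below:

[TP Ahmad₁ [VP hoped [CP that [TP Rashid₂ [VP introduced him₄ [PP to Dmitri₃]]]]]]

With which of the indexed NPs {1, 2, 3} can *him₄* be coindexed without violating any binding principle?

{1}

*him* is a pronoun, so Principle B applies: it must be free in its binding domain.
Binding domain of *him₄*: the embedded TP, whose subject is Rashid₂.
*Ahmad₁* c-commands the pronoun but from outside its binding domain, and is not c-commanded by it → coindexation permitted.
*Rashid₂* c-commands the pronoun within its binding domain → coindexation would violate Principle B.
*Dmitri₃*: the pronoun c-commands this R-expression → coindexation would violate Principle C on *Dmitri₃*.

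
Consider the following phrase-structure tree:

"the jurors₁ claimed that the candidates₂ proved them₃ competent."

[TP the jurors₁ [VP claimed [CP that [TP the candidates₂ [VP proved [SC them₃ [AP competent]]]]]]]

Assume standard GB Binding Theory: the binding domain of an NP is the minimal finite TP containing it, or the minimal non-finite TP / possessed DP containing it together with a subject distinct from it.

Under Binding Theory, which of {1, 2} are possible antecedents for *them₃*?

{1}

*them* is a pronoun, so Principle B applies: it must be free in its binding domain.
Binding domain of *them₃*: the embedded TP, whose subject is the candidates₂.
*the jurors₁* c-commands the pronoun but from outside its binding domain, and is not c-commanded by it → coindexation permitted.
*the candidates₂* c-commands the pronoun within its binding domain → coindexation would violate Principle B.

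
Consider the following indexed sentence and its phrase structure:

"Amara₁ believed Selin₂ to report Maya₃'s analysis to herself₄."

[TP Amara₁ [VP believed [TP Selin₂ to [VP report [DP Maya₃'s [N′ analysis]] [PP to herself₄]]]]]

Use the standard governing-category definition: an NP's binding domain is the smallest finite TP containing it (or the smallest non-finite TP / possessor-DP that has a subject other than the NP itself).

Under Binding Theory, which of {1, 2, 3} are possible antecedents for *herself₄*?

*herself* is an anaphor, so Principle A applies: it must be bound in its binding domain.
Binding domain of *herself₄*: the embedded TP, whose subject is Selin₂.
*Amara₁* c-commands the anaphor but is outside its binding domain → cannot satisfy Principle A.
*Selin₂* c-commands the anaphor within its binding domain → licit binder.
*Maya₃* does not c-command the anaphor → cannot bind it.

{2}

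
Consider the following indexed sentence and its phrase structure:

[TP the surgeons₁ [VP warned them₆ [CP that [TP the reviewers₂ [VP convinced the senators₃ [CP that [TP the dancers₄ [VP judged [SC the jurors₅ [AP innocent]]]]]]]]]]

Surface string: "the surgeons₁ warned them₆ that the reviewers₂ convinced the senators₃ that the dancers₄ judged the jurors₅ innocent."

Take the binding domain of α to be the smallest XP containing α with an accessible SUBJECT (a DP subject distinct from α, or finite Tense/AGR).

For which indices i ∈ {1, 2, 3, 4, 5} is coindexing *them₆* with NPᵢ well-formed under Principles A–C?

*them* is a pronoun, so Principle B applies: it must be free in its binding domain.
Binding domain of *them₆*: the matrix TP, whose subject is the surgeons₁.
*the surgeons₁* c-commands the pronoun within its binding domain → coindexation would violate Principle B.
*the reviewers₂*: the pronoun c-commands this R-expression → coindexation would violate Principle C on *the reviewers₂*.
*the senators₃*: the pronoun c-commands this R-expression → coindexation would violate Principle C on *the senators₃*.
*the dancers₄*: the pronoun c-commands this R-expression → coindexation would violate Principle C on *the dancers₄*.
*the jurors₅*: the pronoun c-commands this R-expression → coindexation would violate Principle C on *the jurors₅*.

none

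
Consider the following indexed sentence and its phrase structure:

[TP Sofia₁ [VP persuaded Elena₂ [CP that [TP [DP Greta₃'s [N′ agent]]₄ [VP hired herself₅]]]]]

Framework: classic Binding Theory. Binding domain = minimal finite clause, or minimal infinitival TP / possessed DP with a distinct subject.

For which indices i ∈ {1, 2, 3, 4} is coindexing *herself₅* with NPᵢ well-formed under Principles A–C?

{4}

*herself* is an anaphor, so Principle A applies: it must be bound in its binding domain.
Binding domain of *herself₅*: the embedded TP, whose subject is [Greta₃'s agent]₄.
*Sofia₁* c-commands the anaphor but is outside its binding domain → cannot satisfy Principle A.
*Elena₂* c-commands the anaphor but is outside its binding domain → cannot satisfy Principle A.
*Greta₃* does not c-command the anaphor → cannot bind it.
*[Greta₃'s agent]₄* c-commands the anaphor within its binding domain → licit binder.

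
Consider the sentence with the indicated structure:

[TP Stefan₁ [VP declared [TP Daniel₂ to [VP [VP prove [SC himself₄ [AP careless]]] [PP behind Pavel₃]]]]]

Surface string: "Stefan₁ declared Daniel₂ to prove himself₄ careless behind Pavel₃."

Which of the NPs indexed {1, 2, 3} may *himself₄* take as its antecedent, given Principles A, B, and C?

*himself* is an anaphor, so Principle A applies: it must be bound in its binding domain.
Binding domain of *himself₄*: the embedded TP, whose subject is Daniel₂.
*Stefan₁* c-commands the anaphor but is outside its binding domain → cannot satisfy Principle A.
*Daniel₂* c-commands the anaphor within its binding domain → licit binder.
*Pavel₃* does not c-command the anaphor → cannot bind it.

{2}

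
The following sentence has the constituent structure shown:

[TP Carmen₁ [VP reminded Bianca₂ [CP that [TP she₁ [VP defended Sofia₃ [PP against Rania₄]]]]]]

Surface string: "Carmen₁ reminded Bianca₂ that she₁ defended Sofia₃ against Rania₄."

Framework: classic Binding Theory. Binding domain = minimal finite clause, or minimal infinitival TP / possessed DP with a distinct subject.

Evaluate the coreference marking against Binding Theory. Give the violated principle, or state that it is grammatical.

The two coindexed NPs are *Carmen₁* and *she₁*.
*she₁* is a pronoun; nothing c-commands it within its binding domain (the embedded TP.), so Principle B holds trivially.
*Carmen₁* is an R-expression; *she₁* does not c-command it, and no other NP shares its index, so Principle C is satisfied.
All principles are respected.

grammatical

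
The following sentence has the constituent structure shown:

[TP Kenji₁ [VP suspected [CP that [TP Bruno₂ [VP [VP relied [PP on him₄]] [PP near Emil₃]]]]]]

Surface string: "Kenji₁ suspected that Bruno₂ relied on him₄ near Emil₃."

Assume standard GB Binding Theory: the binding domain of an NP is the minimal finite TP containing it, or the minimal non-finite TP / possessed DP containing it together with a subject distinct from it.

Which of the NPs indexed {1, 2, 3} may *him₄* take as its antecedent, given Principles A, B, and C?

{1, 3}

*him* is a pronoun, so Principle B applies: it must be free in its binding domain.
Binding domain of *him₄*: the embedded TP, whose subject is Bruno₂.
*Kenji₁* c-commands the pronoun but from outside its binding domain, and is not c-commanded by it → coindexation permitted.
*Bruno₂* c-commands the pronoun within its binding domain → coindexation would violate Principle B.
*Emil₃* and the pronoun do not c-command one another → neither Principle B nor Principle C is at stake; coindexation permitted.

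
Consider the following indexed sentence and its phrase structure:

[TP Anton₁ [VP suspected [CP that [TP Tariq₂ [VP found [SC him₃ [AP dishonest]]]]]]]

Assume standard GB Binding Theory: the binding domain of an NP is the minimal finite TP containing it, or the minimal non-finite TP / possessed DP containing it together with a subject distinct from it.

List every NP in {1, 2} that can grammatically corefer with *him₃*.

{1}

*him* is a pronoun, so Principle B applies: it must be free in its binding domain.
Binding domain of *him₃*: the embedded TP, whose subject is Tariq₂.
*Anton₁* c-commands the pronoun but from outside its binding domain, and is not c-commanded by it → coindexation permitted.
*Tariq₂* c-commands the pronoun within its binding domain → coindexation would violate Principle B.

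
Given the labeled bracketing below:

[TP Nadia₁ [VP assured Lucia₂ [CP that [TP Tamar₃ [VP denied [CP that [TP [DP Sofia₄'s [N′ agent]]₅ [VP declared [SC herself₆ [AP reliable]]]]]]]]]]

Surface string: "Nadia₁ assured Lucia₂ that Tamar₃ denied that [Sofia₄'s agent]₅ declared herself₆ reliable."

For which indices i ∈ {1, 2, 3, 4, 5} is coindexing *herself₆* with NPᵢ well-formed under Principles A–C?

*herself* is an anaphor, so Principle A applies: it must be bound in its binding domain.
Binding domain of *herself₆*: the embedded TP, whose subject is [Sofia₄'s agent]₅.
*Nadia₁* c-commands the anaphor but is outside its binding domain → cannot satisfy Principle A.
*Lucia₂* c-commands the anaphor but is outside its binding domain → cannot satisfy Principle A.
*Tamar₃* c-commands the anaphor but is outside its binding domain → cannot satisfy Principle A.
*Sofia₄* does not c-command the anaphor → cannot bind it.
*[Sofia₄'s agent]₅* c-commands the anaphor within its binding domain → licit binder.

{5}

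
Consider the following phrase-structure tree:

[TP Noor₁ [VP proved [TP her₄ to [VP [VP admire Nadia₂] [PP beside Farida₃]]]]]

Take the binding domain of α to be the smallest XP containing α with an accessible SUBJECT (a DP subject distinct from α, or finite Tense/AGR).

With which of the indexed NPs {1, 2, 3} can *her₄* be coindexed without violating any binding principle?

*her* is a pronoun, so Principle B applies: it must be free in its binding domain.
Binding domain of *her₄*: the matrix TP, whose subject is Noor₁.
*Noor₁* c-commands the pronoun within its binding domain → coindexation would violate Principle B.
*Nadia₂*: the pronoun c-commands this R-expression → coindexation would violate Principle C on *Nadia₂*.
*Farida₃*: the pronoun c-commands this R-expression → coindexation would violate Principle C on *Farida₃*.

none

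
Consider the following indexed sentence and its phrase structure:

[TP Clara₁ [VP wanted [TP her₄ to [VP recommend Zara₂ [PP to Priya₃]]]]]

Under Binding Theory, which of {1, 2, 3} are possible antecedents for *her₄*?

none

*her* is a pronoun, so Principle B applies: it must be free in its binding domain.
Binding domain of *her₄*: the matrix TP, whose subject is Clara₁.
*Clara₁* c-commands the pronoun within its binding domain → coindexation would violate Principle B.
*Zara₂*: the pronoun c-commands this R-expression → coindexation would violate Principle C on *Zara₂*.
*Priya₃*: the pronoun c-commands this R-expression → coindexation would violate Principle C on *Priya₃*.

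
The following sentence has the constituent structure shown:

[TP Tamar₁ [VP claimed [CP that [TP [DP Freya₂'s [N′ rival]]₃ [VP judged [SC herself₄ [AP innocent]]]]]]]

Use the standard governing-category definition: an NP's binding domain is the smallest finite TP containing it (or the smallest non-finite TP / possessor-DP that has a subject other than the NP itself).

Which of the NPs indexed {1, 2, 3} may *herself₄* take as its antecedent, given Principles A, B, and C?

*herself* is an anaphor, so Principle A applies: it must be bound in its binding domain.
Binding domain of *herself₄*: the embedded TP, whose subject is [Freya₂'s rival]₃.
*Tamar₁* c-commands the anaphor but is outside its binding domain → cannot satisfy Principle A.
*Freya₂* does not c-command the anaphor → cannot bind it.
*[Freya₂'s rival]₃* c-commands the anaphor within its binding domain → licit binder.

{3}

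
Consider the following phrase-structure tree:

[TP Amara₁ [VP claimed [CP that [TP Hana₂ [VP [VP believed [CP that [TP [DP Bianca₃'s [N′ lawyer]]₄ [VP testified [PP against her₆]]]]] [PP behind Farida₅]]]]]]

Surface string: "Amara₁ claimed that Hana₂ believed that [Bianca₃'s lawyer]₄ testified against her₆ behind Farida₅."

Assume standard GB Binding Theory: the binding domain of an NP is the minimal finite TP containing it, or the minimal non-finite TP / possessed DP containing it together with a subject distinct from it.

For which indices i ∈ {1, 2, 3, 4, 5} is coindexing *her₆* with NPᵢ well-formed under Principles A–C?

{1, 2, 3, 5}

*her* is a pronoun, so Principle B applies: it must be free in its binding domain.
Binding domain of *her₆*: the embedded TP, whose subject is [Bianca₃'s lawyer]₄.
*Amara₁* c-commands the pronoun but from outside its binding domain, and is not c-commanded by it → coindexation permitted.
*Hana₂* c-commands the pronoun but from outside its binding domain, and is not c-commanded by it → coindexation permitted.
*Bianca₃* and the pronoun do not c-command one another → neither Principle B nor Principle C is at stake; coindexation permitted.
*[Bianca₃'s lawyer]₄* c-commands the pronoun within its binding domain → coindexation would violate Principle B.
*Farida₅* and the pronoun do not c-command one another → neither Principle B nor Principle C is at stake; coindexation permitted.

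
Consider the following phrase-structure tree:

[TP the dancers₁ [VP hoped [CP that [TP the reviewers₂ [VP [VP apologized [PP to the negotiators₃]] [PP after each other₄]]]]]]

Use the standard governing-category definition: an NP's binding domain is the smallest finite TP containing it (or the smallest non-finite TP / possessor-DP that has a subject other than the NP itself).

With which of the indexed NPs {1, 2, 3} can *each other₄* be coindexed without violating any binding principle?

*each other* is an anaphor, so Principle A applies: it must be bound in its binding domain.
Binding domain of *each other₄*: the embedded TP, whose subject is the reviewers₂.
*the dancers₁* c-commands the anaphor but is outside its binding domain → cannot satisfy Principle A.
*the reviewers₂* c-commands the anaphor within its binding domain → licit binder.
*the negotiators₃* does not c-command the anaphor → cannot bind it.

{2}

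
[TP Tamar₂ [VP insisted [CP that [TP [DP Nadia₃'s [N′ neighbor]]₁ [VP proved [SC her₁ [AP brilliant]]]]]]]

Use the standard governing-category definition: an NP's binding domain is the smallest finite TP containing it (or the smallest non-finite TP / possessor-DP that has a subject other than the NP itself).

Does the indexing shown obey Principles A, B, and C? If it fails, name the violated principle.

Principle B

The two coindexed NPs are *[Nadia₃'s neighbor]₁* and *her₁*.
*her₁* is a pronoun. Its binding domain is the embedded TP, whose subject is [Nadia₃'s neighbor]₁.
*[Nadia₃'s neighbor]₁* c-commands it within that domain and carries the same index.
The pronoun is locally bound → Principle B violation.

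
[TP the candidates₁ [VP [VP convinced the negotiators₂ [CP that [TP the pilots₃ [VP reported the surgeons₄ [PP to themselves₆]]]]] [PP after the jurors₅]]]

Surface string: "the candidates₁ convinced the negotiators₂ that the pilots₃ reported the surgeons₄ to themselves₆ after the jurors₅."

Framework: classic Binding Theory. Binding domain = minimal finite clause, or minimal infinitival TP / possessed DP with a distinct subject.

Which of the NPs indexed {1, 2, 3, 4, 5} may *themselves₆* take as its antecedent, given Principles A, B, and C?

*themselves* is an anaphor, so Principle A applies: it must be bound in its binding domain.
Binding domain of *themselves₆*: the embedded TP, whose subject is the pilots₃.
*the candidates₁* c-commands the anaphor but is outside its binding domain → cannot satisfy Principle A.
*the negotiators₂* c-commands the anaphor but is outside its binding domain → cannot satisfy Principle A.
*the pilots₃* c-commands the anaphor within its binding domain → licit binder.
*the surgeons₄* c-commands the anaphor within its binding domain → licit binder.
*the jurors₅* does not c-command the anaphor → cannot bind it.

{3, 4}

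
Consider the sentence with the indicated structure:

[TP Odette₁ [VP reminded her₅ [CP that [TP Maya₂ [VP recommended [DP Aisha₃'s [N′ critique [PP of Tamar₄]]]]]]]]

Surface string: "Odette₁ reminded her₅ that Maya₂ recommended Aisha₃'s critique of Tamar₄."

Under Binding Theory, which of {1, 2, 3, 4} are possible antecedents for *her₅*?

*her* is a pronoun, so Principle B applies: it must be free in its binding domain.
Binding domain of *her₅*: the matrix TP, whose subject is Odette₁.
*Odette₁* c-commands the pronoun within its binding domain → coindexation would violate Principle B.
*Maya₂*: the pronoun c-commands this R-expression → coindexation would violate Principle C on *Maya₂*.
*Aisha₃*: the pronoun c-commands this R-expression → coindexation would violate Principle C on *Aisha₃*.
*Tamar₄*: the pronoun c-commands this R-expression → coindexation would violate Principle C on *Tamar₄*.

none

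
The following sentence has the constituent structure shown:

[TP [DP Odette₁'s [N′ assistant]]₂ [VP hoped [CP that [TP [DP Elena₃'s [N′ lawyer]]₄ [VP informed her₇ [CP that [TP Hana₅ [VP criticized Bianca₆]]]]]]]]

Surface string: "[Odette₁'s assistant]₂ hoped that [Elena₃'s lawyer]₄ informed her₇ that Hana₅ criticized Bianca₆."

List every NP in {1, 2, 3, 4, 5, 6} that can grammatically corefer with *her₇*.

{1, 2, 3}

*her* is a pronoun, so Principle B applies: it must be free in its binding domain.
Binding domain of *her₇*: the embedded TP, whose subject is [Elena₃'s lawyer]₄.
*Odette₁* and the pronoun do not c-command one another → neither Principle B nor Principle C is at stake; coindexation permitted.
*[Odette₁'s assistant]₂* c-commands the pronoun but from outside its binding domain, and is not c-commanded by it → coindexation permitted.
*Elena₃* and the pronoun do not c-command one another → neither Principle B nor Principle C is at stake; coindexation permitted.
*[Elena₃'s lawyer]₄* c-commands the pronoun within its binding domain → coindexation would violate Principle B.
*Hana₅*: the pronoun c-commands this R-expression → coindexation would violate Principle C on *Hana₅*.
*Bianca₆*: the pronoun c-commands this R-expression → coindexation would violate Principle C on *Bianca₆*.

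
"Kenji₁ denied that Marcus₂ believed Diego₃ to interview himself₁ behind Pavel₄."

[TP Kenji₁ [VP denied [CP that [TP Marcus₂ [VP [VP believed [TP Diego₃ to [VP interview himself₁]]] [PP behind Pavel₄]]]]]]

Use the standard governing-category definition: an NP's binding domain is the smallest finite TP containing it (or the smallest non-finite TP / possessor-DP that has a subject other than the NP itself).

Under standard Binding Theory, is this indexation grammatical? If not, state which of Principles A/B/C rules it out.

Principle A

The two coindexed NPs are *Kenji₁* and *himself₁*.
*himself₁* is an anaphor. Principle A requires it to be bound within its binding domain — the embedded TP, whose subject is Diego₃.
Within that domain it is c-commanded by *Diego₃*, which does not share its index.
*Kenji₁* does c-command the anaphor, but from outside its binding domain.
The anaphor is unbound in its domain → Principle A violation.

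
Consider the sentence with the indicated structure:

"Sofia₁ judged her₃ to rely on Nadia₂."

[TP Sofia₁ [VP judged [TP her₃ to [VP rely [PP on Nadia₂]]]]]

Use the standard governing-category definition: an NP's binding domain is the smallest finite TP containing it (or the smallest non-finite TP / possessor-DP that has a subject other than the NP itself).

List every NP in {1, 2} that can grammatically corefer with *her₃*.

none

*her* is a pronoun, so Principle B applies: it must be free in its binding domain.
Binding domain of *her₃*: the matrix TP, whose subject is Sofia₁.
*Sofia₁* c-commands the pronoun within its binding domain → coindexation would violate Principle B.
*Nadia₂*: the pronoun c-commands this R-expression → coindexation would violate Principle C on *Nadia₂*.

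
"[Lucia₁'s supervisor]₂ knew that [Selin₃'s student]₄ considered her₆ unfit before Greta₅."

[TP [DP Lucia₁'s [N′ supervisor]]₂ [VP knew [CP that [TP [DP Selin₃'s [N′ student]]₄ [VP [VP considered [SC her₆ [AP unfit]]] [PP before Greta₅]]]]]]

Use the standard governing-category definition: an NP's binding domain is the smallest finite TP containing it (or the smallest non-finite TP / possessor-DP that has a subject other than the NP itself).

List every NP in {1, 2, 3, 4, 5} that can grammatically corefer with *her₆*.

*her* is a pronoun, so Principle B applies: it must be free in its binding domain.
Binding domain of *her₆*: the embedded TP, whose subject is [Selin₃'s student]₄.
*Lucia₁* and the pronoun do not c-command one another → neither Principle B nor Principle C is at stake; coindexation permitted.
*[Lucia₁'s supervisor]₂* c-commands the pronoun but from outside its binding domain, and is not c-commanded by it → coindexation permitted.
*Selin₃* and the pronoun do not c-command one another → neither Principle B nor Principle C is at stake; coindexation permitted.
*[Selin₃'s student]₄* c-commands the pronoun within its binding domain → coindexation would violate Principle B.
*Greta₅* and the pronoun do not c-command one another → neither Principle B nor Principle C is at stake; coindexation permitted.

{1, 2, 3, 5}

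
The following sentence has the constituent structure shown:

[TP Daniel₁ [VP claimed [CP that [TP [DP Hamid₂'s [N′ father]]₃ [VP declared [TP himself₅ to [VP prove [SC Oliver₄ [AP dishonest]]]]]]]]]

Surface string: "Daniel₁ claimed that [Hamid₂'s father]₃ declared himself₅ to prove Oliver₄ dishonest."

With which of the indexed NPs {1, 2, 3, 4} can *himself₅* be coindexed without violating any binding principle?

{3}

*himself* is an anaphor, so Principle A applies: it must be bound in its binding domain.
Binding domain of *himself₅*: the embedded TP, whose subject is [Hamid₂'s father]₃.
*Daniel₁* c-commands the anaphor but is outside its binding domain → cannot satisfy Principle A.
*Hamid₂* does not c-command the anaphor → cannot bind it.
*[Hamid₂'s father]₃* c-commands the anaphor within its binding domain → licit binder.
*Oliver₄* does not c-command the anaphor → cannot bind it.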